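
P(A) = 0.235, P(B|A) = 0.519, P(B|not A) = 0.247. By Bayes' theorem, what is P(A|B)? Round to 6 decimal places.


P(A|B) = P(B|A)*P(A) / P(B), P(B) = P(B|A)*P(A) + P(B|not A)*P(not A)
P(B|A)*P(A) = 0.519 * 0.235 = 0.121965
P(B|not A)*P(not A) = 0.247 * 0.765 = 0.188955
P(B) = 0.121965 + 0.188955 = 0.31092
P(A|B) = 0.121965 / 0.31092 ≈ 0.39227132

0.392271


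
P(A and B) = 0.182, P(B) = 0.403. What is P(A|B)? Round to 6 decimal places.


P(A|B) = P(A and B) / P(B) = 0.182 / 0.403 = 14/31 ≈ 0.45161290

0.451613


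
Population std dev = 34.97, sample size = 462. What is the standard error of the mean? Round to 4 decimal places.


SE = sigma / sqrt(n)
sqrt(462) ≈ 21.494185
SE = 34.97 / 21.494185 ≈ 1.626952

1.6270


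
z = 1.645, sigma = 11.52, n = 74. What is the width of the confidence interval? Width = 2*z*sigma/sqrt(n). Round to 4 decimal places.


width = 2*z*sigma/sqrt(n)
2*z*sigma = 2 * 1.645 * 11.52 = 37.9008
sqrt(74) ≈ 8.602325
width = 37.9008 / 8.602325 ≈ 4.405879

4.4059


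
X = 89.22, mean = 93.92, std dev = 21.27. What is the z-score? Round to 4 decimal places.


z = (X - mu) / sigma
X - mu = 89.22 - 93.92 = -4.7
z = -4.7 / 21.27 = -470/2127 ≈ -0.220969

-0.2210


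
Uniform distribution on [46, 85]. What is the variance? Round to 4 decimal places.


Var = (b-a)^2 / 12
(b-a)^2 = (85 - 46)^2 = 1521
Var = 1521/12 = 126.75

126.7500


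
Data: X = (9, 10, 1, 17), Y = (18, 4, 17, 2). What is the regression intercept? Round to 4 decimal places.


a = ybar - b*xbar, where b = sum((xi-xbar)(yi-ybar)) / sum((xi-xbar)^2)
n = 4, xbar = 37/4 = 9.25, ybar = 41/4 = 10.25
Sxy = sum((xi-xbar)(yi-ybar)) = -126.25
Sxx = sum((xi-xbar)^2) = 128.75
b = Sxy / Sxx = -101/103 ≈ -0.980583
a = 10.25 - (-0.980583) * 9.25 = 1990/103 ≈ 19.320388

19.3204


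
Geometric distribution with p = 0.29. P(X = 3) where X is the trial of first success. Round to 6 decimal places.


P = (1-p)^(k-1) * p
(1-p)^(k-1) = 0.71^2 = 0.5041
P = 0.5041 * 0.29 = 0.146189

0.146189


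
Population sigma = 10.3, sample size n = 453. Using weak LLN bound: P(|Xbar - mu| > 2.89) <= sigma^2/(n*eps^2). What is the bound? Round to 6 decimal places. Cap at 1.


bound = min(1, sigma^2/(n*eps^2))
sigma^2 = 10.3^2 = 106.09
n*eps^2 = 453 * 2.89^2 = 453 * 8.3521 = 3783.5013
sigma^2/(n*eps^2) = 106.09 / 3783.5013 ≈ 0.02804016

0.028040


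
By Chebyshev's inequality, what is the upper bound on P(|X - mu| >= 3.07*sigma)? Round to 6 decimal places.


P <= 1/k^2
k^2 = 3.07^2 = 9.4249
1/k^2 = 1 / 9.4249 ≈ 0.10610192

0.106102


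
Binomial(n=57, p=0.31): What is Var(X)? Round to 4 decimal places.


Var = n*p*(1-p) = 57 * 0.31 * 0.69 = 12.1923

12.1923


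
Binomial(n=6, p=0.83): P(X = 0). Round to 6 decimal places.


P = C(n,k) * p^k * (1-p)^(n-k)
C(6,0) = 1
p^k = 0.83^0 = 1
(1-p)^(n-k) = 0.17^6 ≈ 0.00002413757
P = 1 * 1 * 0.00002413757 ≈ 0.000024

0.000024


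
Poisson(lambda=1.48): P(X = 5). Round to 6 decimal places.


P = e^(-lam) * lam^k / k!
e^(-1.48) ≈ 0.2276377
lam^k = 1.48^5 ≈ 7.100821
k! = 5! = 120
P = 0.2276377 * 7.100821 / 120 ≈ 0.013470

0.013470


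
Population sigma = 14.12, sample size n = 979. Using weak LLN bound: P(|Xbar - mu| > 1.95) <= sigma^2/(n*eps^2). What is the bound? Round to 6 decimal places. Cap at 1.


bound = min(1, sigma^2/(n*eps^2))
sigma^2 = 14.12^2 = 199.3744
n*eps^2 = 979 * 1.95^2 = 979 * 3.8025 = 3722.6475
sigma^2/(n*eps^2) = 199.3744 / 3722.6475 ≈ 0.05355715

0.053557


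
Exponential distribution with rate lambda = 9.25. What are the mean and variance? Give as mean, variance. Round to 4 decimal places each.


mean = 1/lam, var = 1/lam^2
mean = 1 / 9.25 = 4/37 ≈ 0.108108
lam^2 = 9.25^2 = 85.5625
var = 1 / 85.5625 = 16/1369 ≈ 0.011687

0.1081, 0.0117


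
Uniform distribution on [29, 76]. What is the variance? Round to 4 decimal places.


Var = (b-a)^2 / 12
(b-a)^2 = (76 - 29)^2 = 2209
Var = 2209/12 ≈ 184.083333

184.0833


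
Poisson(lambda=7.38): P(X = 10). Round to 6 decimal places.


P = e^(-lam) * lam^k / k!
e^(-7.38) ≈ 0.0006236009
lam^k = 7.38^10 ≈ 479251651.610387
k! = 10! = 3628800
P = 0.0006236009 * 479251651.610387 / 3628800 ≈ 0.082358

0.082358


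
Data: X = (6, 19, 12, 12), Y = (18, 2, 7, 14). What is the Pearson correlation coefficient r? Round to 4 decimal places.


r = sum((xi-xbar)(yi-ybar)) / sqrt(sum((xi-xbar)^2) * sum((yi-ybar)^2))
n = 4, xbar = 49/4 = 12.25, ybar = 41/4 = 10.25
Sxy = sum((xi-xbar)(yi-ybar)) = -104.25
Sxx = sum((xi-xbar)^2) = 84.75
Syy = sum((yi-ybar)^2) = 152.75
sqrt(Sxx*Syy) ≈ 113.778568
r = Sxy / sqrt(Sxx*Syy) = -104.25 / 113.778568 ≈ -0.916253

-0.9163


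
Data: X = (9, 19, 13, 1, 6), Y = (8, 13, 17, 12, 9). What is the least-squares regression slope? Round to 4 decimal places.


b = sum((xi-xbar)(yi-ybar)) / sum((xi-xbar)^2)
n = 5, xbar = 48/5 = 9.6, ybar = 59/5 = 11.8
Sxy = sum((xi-xbar)(yi-ybar)) = 39.6
Sxx = sum((xi-xbar)^2) = 187.2
b = Sxy / Sxx = 11/52 ≈ 0.211538

0.2115


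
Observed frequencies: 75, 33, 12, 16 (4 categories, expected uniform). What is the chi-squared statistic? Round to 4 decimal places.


chi2 = sum((O-E)^2/E), E = total/4
total = 136, E = 136/4 = 34
(75 - 34)^2 / 34 = 1681 / 34 = 1681/34 ≈ 49.441176
(33 - 34)^2 / 34 = 1 / 34 = 1/34 ≈ 0.029412
(12 - 34)^2 / 34 = 484 / 34 = 242/17 ≈ 14.235294
(16 - 34)^2 / 34 = 324 / 34 = 162/17 ≈ 9.529412
chi2 = 1245/17 ≈ 73.235294

73.2353


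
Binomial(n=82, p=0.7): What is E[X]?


E[X] = n*p = 82 * 0.7 = 57.4

57.4


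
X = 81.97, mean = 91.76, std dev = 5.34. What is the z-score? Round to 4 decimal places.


z = (X - mu) / sigma
X - mu = 81.97 - 91.76 = -9.79
z = -9.79 / 5.34 = -11/6 ≈ -1.833333

-1.8333


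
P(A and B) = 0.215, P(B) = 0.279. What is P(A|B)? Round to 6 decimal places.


P(A|B) = P(A and B) / P(B) = 0.215 / 0.279 = 215/279 ≈ 0.77060932

0.770609


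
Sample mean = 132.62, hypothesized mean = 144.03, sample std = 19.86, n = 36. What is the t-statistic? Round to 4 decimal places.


t = (xbar - mu0) / (s/sqrt(n))
xbar - mu0 = 132.62 - 144.03 = -11.41
sqrt(36) = 6
s/sqrt(n) = 19.86 / 6 = 3.31
t = -11.41 / 3.31 = -1141/331 ≈ -3.447130

-3.4471


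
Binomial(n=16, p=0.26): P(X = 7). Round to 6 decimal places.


P = C(n,k) * p^k * (1-p)^(n-k)
C(16,7) = 11440
p^k = 0.26^7 ≈ 0.00008031810
(1-p)^(n-k) = 0.74^9 ≈ 0.06654041
P = 11440 * 0.00008031810 * 0.06654041 ≈ 0.061140

0.061140


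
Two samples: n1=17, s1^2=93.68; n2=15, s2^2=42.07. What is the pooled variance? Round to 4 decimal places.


sp^2 = ((n1-1)*s1^2 + (n2-1)*s2^2)/(n1+n2-2)
(n1-1)*s1^2 = 16 * 93.68 = 1498.88
(n2-1)*s2^2 = 14 * 42.07 = 588.98
numerator = 1498.88 + 588.98 = 2087.86
n1+n2-2 = 30
sp^2 = 2087.86 / 30 = 104393/1500 ≈ 69.595333

69.5953


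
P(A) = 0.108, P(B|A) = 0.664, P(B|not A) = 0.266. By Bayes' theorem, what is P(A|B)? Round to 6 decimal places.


P(A|B) = P(B|A)*P(A) / P(B), P(B) = P(B|A)*P(A) + P(B|not A)*P(not A)
P(B|A)*P(A) = 0.664 * 0.108 = 0.071712
P(B|not A)*P(not A) = 0.266 * 0.892 = 0.237272
P(B) = 0.071712 + 0.237272 = 0.308984
P(A|B) = 0.071712 / 0.308984 ≈ 0.23208969

0.232090


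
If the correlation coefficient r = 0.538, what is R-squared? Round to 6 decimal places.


R^2 = r^2 = (0.538)^2 = 0.289444

0.289444


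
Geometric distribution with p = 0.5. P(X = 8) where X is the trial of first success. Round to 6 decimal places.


P = (1-p)^(k-1) * p
(1-p)^(k-1) = 0.5^7 = 0.0078125
P = 0.0078125 * 0.5 = 0.00390625

0.003906


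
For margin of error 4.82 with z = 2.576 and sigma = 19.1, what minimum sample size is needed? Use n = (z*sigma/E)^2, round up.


z*sigma/E = 2.576 * 19.1 / 4.82 = 61502/6025 ≈ 10.207801
(z*sigma/E)^2 ≈ 104.199198
round up: n = 105

105


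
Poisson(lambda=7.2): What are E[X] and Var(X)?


E[X] = Var(X) = lambda = 7.2

7.2, 7.2


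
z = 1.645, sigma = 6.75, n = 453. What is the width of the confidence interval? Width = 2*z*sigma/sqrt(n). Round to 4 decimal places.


width = 2*z*sigma/sqrt(n)
2*z*sigma = 2 * 1.645 * 6.75 = 22.2075
sqrt(453) ≈ 21.283797
width = 22.2075 / 21.283797 ≈ 1.043399

1.0434


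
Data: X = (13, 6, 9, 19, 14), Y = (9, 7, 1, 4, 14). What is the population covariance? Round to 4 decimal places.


Cov = (1/n)*sum((xi-xbar)(yi-ybar))
n = 5, xbar = 61/5 = 12.2, ybar = 35/5 = 7
sum((xi-xbar)(yi-ybar)) = 13
Cov = 13 / 5 = 2.6

2.6000


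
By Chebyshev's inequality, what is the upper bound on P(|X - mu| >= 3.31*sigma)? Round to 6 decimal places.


P <= 1/k^2
k^2 = 3.31^2 = 10.9561
1/k^2 = 1 / 10.9561 ≈ 0.09127335

0.091273


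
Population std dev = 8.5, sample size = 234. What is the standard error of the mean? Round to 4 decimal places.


SE = sigma / sqrt(n)
sqrt(234) ≈ 15.297059
SE = 8.5 / 15.297059 ≈ 0.555662

0.5557


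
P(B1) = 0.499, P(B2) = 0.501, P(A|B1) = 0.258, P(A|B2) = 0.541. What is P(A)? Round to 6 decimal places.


P(A) = P(A|B1)*P(B1) + P(A|B2)*P(B2)
P(A|B1)*P(B1) = 0.258 * 0.499 = 0.128742
P(A|B2)*P(B2) = 0.541 * 0.501 = 0.271041
P(A) = 0.128742 + 0.271041 = 0.399783

0.399783


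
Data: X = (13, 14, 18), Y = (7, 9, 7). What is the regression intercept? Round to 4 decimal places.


a = ybar - b*xbar, where b = sum((xi-xbar)(yi-ybar)) / sum((xi-xbar)^2)
n = 3, xbar = 45/3 = 15, ybar = 23/3 ≈ 7.666667
Sxy = sum((xi-xbar)(yi-ybar)) = -2
Sxx = sum((xi-xbar)^2) = 14
b = Sxy / Sxx = -1/7 ≈ -0.142857
a = 7.666667 - (-0.142857) * 15 = 206/21 ≈ 9.809524

9.8095


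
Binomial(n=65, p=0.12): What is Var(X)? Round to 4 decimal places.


Var = n*p*(1-p) = 65 * 0.12 * 0.88 = 6.864

6.8640


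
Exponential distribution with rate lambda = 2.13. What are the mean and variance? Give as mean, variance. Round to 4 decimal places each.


mean = 1/lam, var = 1/lam^2
mean = 1 / 2.13 = 100/213 ≈ 0.469484
lam^2 = 2.13^2 = 4.5369
var = 1 / 4.5369 ≈ 0.220415

0.4695, 0.2204


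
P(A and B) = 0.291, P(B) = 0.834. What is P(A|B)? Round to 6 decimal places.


P(A|B) = P(A and B) / P(B) = 0.291 / 0.834 = 97/278 ≈ 0.34892086

0.348921


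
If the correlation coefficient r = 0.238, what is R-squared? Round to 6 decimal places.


R^2 = r^2 = (0.238)^2 = 0.056644

0.056644


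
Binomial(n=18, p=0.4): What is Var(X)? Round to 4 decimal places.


Var = n*p*(1-p) = 18 * 0.4 * 0.6 = 4.32

4.3200


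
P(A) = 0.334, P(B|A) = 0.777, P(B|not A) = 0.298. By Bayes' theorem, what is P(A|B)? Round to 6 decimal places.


P(A|B) = P(B|A)*P(A) / P(B), P(B) = P(B|A)*P(A) + P(B|not A)*P(not A)
P(B|A)*P(A) = 0.777 * 0.334 = 0.259518
P(B|not A)*P(not A) = 0.298 * 0.666 = 0.198468
P(B) = 0.259518 + 0.198468 = 0.457986
P(A|B) = 0.259518 / 0.457986 = 1169/2063 ≈ 0.56665051

0.566651


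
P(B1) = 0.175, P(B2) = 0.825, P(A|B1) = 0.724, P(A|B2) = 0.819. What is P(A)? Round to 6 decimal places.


P(A) = P(A|B1)*P(B1) + P(A|B2)*P(B2)
P(A|B1)*P(B1) = 0.724 * 0.175 = 0.1267
P(A|B2)*P(B2) = 0.819 * 0.825 = 0.675675
P(A) = 0.1267 + 0.675675 = 0.802375

0.802375


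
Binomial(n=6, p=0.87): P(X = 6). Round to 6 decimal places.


P = C(n,k) * p^k * (1-p)^(n-k)
C(6,6) = 1
p^k = 0.87^6 ≈ 0.4336262
(1-p)^(n-k) = 0.13^0 = 1
P = 1 * 0.4336262 * 1 ≈ 0.433626

0.433626


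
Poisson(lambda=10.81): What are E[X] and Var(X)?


E[X] = Var(X) = lambda = 10.81

10.81, 10.81


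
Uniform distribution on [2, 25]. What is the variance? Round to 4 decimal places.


Var = (b-a)^2 / 12
(b-a)^2 = (25 - 2)^2 = 529
Var = 529/12 ≈ 44.083333

44.0833


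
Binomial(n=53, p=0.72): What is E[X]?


E[X] = n*p = 53 * 0.72 = 38.16

38.16


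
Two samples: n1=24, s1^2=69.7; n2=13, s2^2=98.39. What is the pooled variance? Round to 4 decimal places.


sp^2 = ((n1-1)*s1^2 + (n2-1)*s2^2)/(n1+n2-2)
(n1-1)*s1^2 = 23 * 69.7 = 1603.1
(n2-1)*s2^2 = 12 * 98.39 = 1180.68
numerator = 1603.1 + 1180.68 = 2783.78
n1+n2-2 = 35
sp^2 = 2783.78 / 35 = 139189/1750 ≈ 79.536571

79.5366


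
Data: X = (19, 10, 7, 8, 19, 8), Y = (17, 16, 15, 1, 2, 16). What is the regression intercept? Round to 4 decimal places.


a = ybar - b*xbar, where b = sum((xi-xbar)(yi-ybar)) / sum((xi-xbar)^2)
n = 6, xbar = 71/6 ≈ 11.833333, ybar = 67/6 ≈ 11.166667
Sxy = sum((xi-xbar)(yi-ybar)) = -185/6 ≈ -30.833333
Sxx = sum((xi-xbar)^2) = 953/6 ≈ 158.833333
b = Sxy / Sxx = -185/953 ≈ -0.194124
a = 11.166667 - (-0.194124) * 11.833333 = 12831/953 ≈ 13.463799

13.4638


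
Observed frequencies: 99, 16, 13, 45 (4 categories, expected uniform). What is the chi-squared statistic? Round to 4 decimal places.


chi2 = sum((O-E)^2/E), E = total/4
total = 173, E = 173/4 = 43.25
(99 - 43.25)^2 / 43.25 = 3108.0625 / 43.25 = 49729/692 ≈ 71.862717
(16 - 43.25)^2 / 43.25 = 742.5625 / 43.25 = 11881/692 ≈ 17.169075
(13 - 43.25)^2 / 43.25 = 915.0625 / 43.25 = 14641/692 ≈ 21.157514
(45 - 43.25)^2 / 43.25 = 3.0625 / 43.25 = 49/692 ≈ 0.070809
chi2 = 19075/173 ≈ 110.260116

110.2601


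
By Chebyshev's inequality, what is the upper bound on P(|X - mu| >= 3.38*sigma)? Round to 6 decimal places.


P <= 1/k^2
k^2 = 3.38^2 = 11.4244
1/k^2 = 1 / 11.4244 ≈ 0.08753195

0.087532


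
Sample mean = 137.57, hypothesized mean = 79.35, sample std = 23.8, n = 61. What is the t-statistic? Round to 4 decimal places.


t = (xbar - mu0) / (s/sqrt(n))
xbar - mu0 = 137.57 - 79.35 = 58.22
sqrt(61) ≈ 7.81024968
s/sqrt(n) = 23.8 / 7.81024968 ≈ 3.04727774
t = 58.22 / 3.04727774 ≈ 19.105577

19.1056


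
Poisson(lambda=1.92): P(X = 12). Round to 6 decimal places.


P = e^(-lam) * lam^k / k!
e^(-1.92) ≈ 0.1466070
lam^k = 1.92^12 ≈ 2509.659166
k! = 12! = 479001600
P = 0.1466070 * 2509.659166 / 479001600 ≈ 0.000001

0.000001


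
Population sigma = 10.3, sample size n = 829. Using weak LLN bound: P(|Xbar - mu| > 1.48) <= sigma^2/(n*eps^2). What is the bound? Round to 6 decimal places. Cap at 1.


bound = min(1, sigma^2/(n*eps^2))
sigma^2 = 10.3^2 = 106.09
n*eps^2 = 829 * 1.48^2 = 829 * 2.1904 = 1815.8416
sigma^2/(n*eps^2) = 106.09 / 1815.8416 ≈ 0.05842470

0.058425


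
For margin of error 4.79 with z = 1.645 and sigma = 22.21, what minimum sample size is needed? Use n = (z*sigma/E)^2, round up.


z*sigma/E = 1.645 * 22.21 / 4.79 ≈ 7.627443
(z*sigma/E)^2 ≈ 58.177880
round up: n = 59

59


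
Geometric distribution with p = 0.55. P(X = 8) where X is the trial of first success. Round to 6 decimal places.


P = (1-p)^(k-1) * p
(1-p)^(k-1) = 0.45^7 ≈ 0.003736695
P = 0.003736695 * 0.55 ≈ 0.002055182

0.002055


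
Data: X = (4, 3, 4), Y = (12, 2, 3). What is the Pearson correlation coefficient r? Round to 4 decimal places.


r = sum((xi-xbar)(yi-ybar)) / sqrt(sum((xi-xbar)^2) * sum((yi-ybar)^2))
n = 3, xbar = 11/3 ≈ 3.666667, ybar = 17/3 ≈ 5.666667
Sxy = sum((xi-xbar)(yi-ybar)) = 11/3 ≈ 3.666667
Sxx = sum((xi-xbar)^2) = 2/3 ≈ 0.666667
Syy = sum((yi-ybar)^2) = 182/3 ≈ 60.666667
sqrt(Sxx*Syy) ≈ 6.359595
r = Sxy / sqrt(Sxx*Syy) = 3.666667 / 6.359595 ≈ 0.576557

0.5766


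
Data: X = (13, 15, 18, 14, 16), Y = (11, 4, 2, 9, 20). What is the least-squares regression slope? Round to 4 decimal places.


b = sum((xi-xbar)(yi-ybar)) / sum((xi-xbar)^2)
n = 5, xbar = 76/5 = 15.2, ybar = 46/5 = 9.2
Sxy = sum((xi-xbar)(yi-ybar)) = -14.2
Sxx = sum((xi-xbar)^2) = 14.8
b = Sxy / Sxx = -71/74 ≈ -0.959459

-0.9595


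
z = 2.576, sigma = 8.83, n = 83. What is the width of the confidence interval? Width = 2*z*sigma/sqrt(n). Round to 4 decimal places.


width = 2*z*sigma/sqrt(n)
2*z*sigma = 2 * 2.576 * 8.83 = 45.49216
sqrt(83) ≈ 9.110434
width = 45.49216 / 9.110434 ≈ 4.993413

4.9934


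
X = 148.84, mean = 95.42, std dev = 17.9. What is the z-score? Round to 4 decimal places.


z = (X - mu) / sigma
X - mu = 148.84 - 95.42 = 53.42
z = 53.42 / 17.9 = 2671/895 ≈ 2.984358

2.9844


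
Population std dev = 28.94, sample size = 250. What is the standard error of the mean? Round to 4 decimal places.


SE = sigma / sqrt(n)
sqrt(250) ≈ 15.811388
SE = 28.94 / 15.811388 ≈ 1.830326

1.8303


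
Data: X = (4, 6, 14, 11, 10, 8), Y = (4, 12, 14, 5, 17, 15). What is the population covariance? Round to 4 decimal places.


Cov = (1/n)*sum((xi-xbar)(yi-ybar))
n = 6, xbar = 53/6 ≈ 8.833333, ybar = 67/6 ≈ 11.166667
sum((xi-xbar)(yi-ybar)) = 223/6 ≈ 37.166667
Cov = 37.166667 / 6 = 223/36 ≈ 6.194444

6.1944


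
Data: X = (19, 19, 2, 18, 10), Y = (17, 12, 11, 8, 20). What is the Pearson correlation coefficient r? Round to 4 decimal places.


r = sum((xi-xbar)(yi-ybar)) / sqrt(sum((xi-xbar)^2) * sum((yi-ybar)^2))
n = 5, xbar = 68/5 = 13.6, ybar = 68/5 = 13.6
Sxy = sum((xi-xbar)(yi-ybar)) = -7.8
Sxx = sum((xi-xbar)^2) = 225.2
Syy = sum((yi-ybar)^2) = 93.2
sqrt(Sxx*Syy) ≈ 144.874566
r = Sxy / sqrt(Sxx*Syy) = -7.8 / 144.874566 ≈ -0.053840

-0.0538


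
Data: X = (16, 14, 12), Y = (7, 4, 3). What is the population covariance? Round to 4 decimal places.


Cov = (1/n)*sum((xi-xbar)(yi-ybar))
n = 3, xbar = 42/3 = 14, ybar = 14/3 ≈ 4.666667
sum((xi-xbar)(yi-ybar)) = 8
Cov = 8 / 3 = 8/3 ≈ 2.666667

2.6667


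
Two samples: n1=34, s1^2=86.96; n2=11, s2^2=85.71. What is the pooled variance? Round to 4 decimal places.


sp^2 = ((n1-1)*s1^2 + (n2-1)*s2^2)/(n1+n2-2)
(n1-1)*s1^2 = 33 * 86.96 = 2869.68
(n2-1)*s2^2 = 10 * 85.71 = 857.1
numerator = 2869.68 + 857.1 = 3726.78
n1+n2-2 = 43
sp^2 = 3726.78 / 43 = 186339/2150 ≈ 86.669302

86.6693


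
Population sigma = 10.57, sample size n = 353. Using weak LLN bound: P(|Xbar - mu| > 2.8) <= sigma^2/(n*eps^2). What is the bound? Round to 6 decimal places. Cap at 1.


bound = min(1, sigma^2/(n*eps^2))
sigma^2 = 10.57^2 = 111.7249
n*eps^2 = 353 * 2.8^2 = 353 * 7.84 = 2767.52
sigma^2/(n*eps^2) = 111.7249 / 2767.52 ≈ 0.04037004

0.040370


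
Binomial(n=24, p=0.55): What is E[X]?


E[X] = n*p = 24 * 0.55 = 13.2

13.2


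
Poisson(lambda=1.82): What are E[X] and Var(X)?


E[X] = Var(X) = lambda = 1.82

1.82, 1.82


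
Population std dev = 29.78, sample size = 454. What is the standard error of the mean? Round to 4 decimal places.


SE = sigma / sqrt(n)
sqrt(454) ≈ 21.307276
SE = 29.78 / 21.307276 ≈ 1.397645

1.3976


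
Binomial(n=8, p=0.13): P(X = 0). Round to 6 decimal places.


P = C(n,k) * p^k * (1-p)^(n-k)
C(8,0) = 1
p^k = 0.13^0 = 1
(1-p)^(n-k) = 0.87^8 ≈ 0.3282117
P = 1 * 1 * 0.3282117 ≈ 0.328212

0.328212


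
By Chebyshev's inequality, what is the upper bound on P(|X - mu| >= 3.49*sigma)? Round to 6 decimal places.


P <= 1/k^2
k^2 = 3.49^2 = 12.1801
1/k^2 = 1 / 12.1801 ≈ 0.08210113

0.082101


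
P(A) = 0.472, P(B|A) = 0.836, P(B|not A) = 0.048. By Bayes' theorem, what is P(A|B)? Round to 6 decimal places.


P(A|B) = P(B|A)*P(A) / P(B), P(B) = P(B|A)*P(A) + P(B|not A)*P(not A)
P(B|A)*P(A) = 0.836 * 0.472 = 0.394592
P(B|not A)*P(not A) = 0.048 * 0.528 = 0.025344
P(B) = 0.394592 + 0.025344 = 0.419936
P(A|B) = 0.394592 / 0.419936 = 1121/1193 ≈ 0.93964795

0.939648


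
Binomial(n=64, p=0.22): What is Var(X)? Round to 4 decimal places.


Var = n*p*(1-p) = 64 * 0.22 * 0.78 = 10.9824

10.9824


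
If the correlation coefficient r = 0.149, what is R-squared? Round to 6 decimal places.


R^2 = r^2 = (0.149)^2 = 0.022201

0.022201


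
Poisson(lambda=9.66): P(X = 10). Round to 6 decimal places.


P = e^(-lam) * lam^k / k!
e^(-9.66) ≈ 0.00006378452
lam^k = 9.66^10 ≈ 7075730190.190330
k! = 10! = 3628800
P = 0.00006378452 * 7075730190.190330 / 3628800 ≈ 0.124372

0.124372


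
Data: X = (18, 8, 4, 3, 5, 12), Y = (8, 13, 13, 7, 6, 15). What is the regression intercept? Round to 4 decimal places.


a = ybar - b*xbar, where b = sum((xi-xbar)(yi-ybar)) / sum((xi-xbar)^2)
n = 6, xbar = 50/6 = 25/3 ≈ 8.333333, ybar = 62/6 = 31/3 ≈ 10.333333
Sxy = sum((xi-xbar)(yi-ybar)) = 43/3 ≈ 14.333333
Sxx = sum((xi-xbar)^2) = 496/3 ≈ 165.333333
b = Sxy / Sxx = 43/496 ≈ 0.086694
a = 10.333333 - 0.086694 * 8.333333 = 4767/496 ≈ 9.610887

9.6109


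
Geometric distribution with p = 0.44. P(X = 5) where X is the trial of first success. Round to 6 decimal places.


P = (1-p)^(k-1) * p
(1-p)^(k-1) = 0.56^4 = 0.09834496
P = 0.09834496 * 0.44 ≈ 0.04327178

0.043272


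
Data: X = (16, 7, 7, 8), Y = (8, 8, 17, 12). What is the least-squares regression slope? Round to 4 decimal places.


b = sum((xi-xbar)(yi-ybar)) / sum((xi-xbar)^2)
n = 4, xbar = 38/4 = 9.5, ybar = 45/4 = 11.25
Sxy = sum((xi-xbar)(yi-ybar)) = -28.5
Sxx = sum((xi-xbar)^2) = 57
b = Sxy / Sxx = -0.5

-0.5000


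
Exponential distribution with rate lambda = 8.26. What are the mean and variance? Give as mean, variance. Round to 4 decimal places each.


mean = 1/lam, var = 1/lam^2
mean = 1 / 8.26 = 50/413 ≈ 0.121065
lam^2 = 8.26^2 = 68.2276
var = 1 / 68.2276 ≈ 0.014657

0.1211, 0.0147


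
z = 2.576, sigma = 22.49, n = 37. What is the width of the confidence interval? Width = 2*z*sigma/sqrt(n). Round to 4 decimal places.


width = 2*z*sigma/sqrt(n)
2*z*sigma = 2 * 2.576 * 22.49 = 115.86848
sqrt(37) ≈ 6.082763
width = 115.86848 / 6.082763 ≈ 19.048661

19.0487


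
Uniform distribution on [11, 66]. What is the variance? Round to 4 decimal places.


Var = (b-a)^2 / 12
(b-a)^2 = (66 - 11)^2 = 3025
Var = 3025/12 ≈ 252.083333

252.0833


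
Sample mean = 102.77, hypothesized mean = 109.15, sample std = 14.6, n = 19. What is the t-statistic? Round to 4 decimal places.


t = (xbar - mu0) / (s/sqrt(n))
xbar - mu0 = 102.77 - 109.15 = -6.38
sqrt(19) ≈ 4.35889894
s/sqrt(n) = 14.6 / 4.35889894 ≈ 3.34946971
t = -6.38 / 3.34946971 ≈ -1.904779

-1.9048


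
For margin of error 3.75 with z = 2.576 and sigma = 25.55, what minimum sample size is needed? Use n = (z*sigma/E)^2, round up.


z*sigma/E = 2.576 * 25.55 / 3.75 = 164542/9375 ≈ 17.551147
(z*sigma/E)^2 ≈ 308.042749
round up: n = 309

309


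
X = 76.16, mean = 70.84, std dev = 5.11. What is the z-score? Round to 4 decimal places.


z = (X - mu) / sigma
X - mu = 76.16 - 70.84 = 5.32
z = 5.32 / 5.11 = 76/73 ≈ 1.041096

1.0411


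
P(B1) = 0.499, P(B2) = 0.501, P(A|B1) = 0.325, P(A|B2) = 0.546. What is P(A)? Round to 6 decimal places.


P(A) = P(A|B1)*P(B1) + P(A|B2)*P(B2)
P(A|B1)*P(B1) = 0.325 * 0.499 = 0.162175
P(A|B2)*P(B2) = 0.546 * 0.501 = 0.273546
P(A) = 0.162175 + 0.273546 = 0.435721

0.435721


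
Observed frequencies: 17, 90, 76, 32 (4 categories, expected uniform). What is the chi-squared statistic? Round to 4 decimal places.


chi2 = sum((O-E)^2/E), E = total/4
total = 215, E = 215/4 = 53.75
(17 - 53.75)^2 / 53.75 = 1350.5625 / 53.75 = 21609/860 ≈ 25.126744
(90 - 53.75)^2 / 53.75 = 1314.0625 / 53.75 = 4205/172 ≈ 24.447674
(76 - 53.75)^2 / 53.75 = 495.0625 / 53.75 = 7921/860 ≈ 9.210465
(32 - 53.75)^2 / 53.75 = 473.0625 / 53.75 = 7569/860 ≈ 8.801163
chi2 = 14531/215 ≈ 67.586047

67.5860


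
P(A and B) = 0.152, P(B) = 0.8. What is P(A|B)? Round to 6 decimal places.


P(A|B) = P(A and B) / P(B) = 0.152 / 0.8 = 0.19

0.190000


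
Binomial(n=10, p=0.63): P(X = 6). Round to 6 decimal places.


P = C(n,k) * p^k * (1-p)^(n-k)
C(10,6) = 210
p^k = 0.63^6 ≈ 0.06252350
(1-p)^(n-k) = 0.37^4 = 0.01874161
P = 210 * 0.06252350 * 0.01874161 ≈ 0.246076

0.246076


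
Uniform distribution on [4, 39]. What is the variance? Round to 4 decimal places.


Var = (b-a)^2 / 12
(b-a)^2 = (39 - 4)^2 = 1225
Var = 1225/12 ≈ 102.083333

102.0833


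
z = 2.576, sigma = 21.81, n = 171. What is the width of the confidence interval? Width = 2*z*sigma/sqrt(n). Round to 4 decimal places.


width = 2*z*sigma/sqrt(n)
2*z*sigma = 2 * 2.576 * 21.81 = 112.36512
sqrt(171) ≈ 13.076697
width = 112.36512 / 13.076697 ≈ 8.592775

8.5928


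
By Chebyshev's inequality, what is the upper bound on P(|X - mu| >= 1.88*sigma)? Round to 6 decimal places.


P <= 1/k^2
k^2 = 1.88^2 = 3.5344
1/k^2 = 1 / 3.5344 = 625/2209 ≈ 0.28293345

0.282933


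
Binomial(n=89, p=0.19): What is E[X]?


E[X] = n*p = 89 * 0.19 = 16.91

16.91


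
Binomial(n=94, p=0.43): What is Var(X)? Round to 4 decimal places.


Var = n*p*(1-p) = 94 * 0.43 * 0.57 = 23.0394

23.0394


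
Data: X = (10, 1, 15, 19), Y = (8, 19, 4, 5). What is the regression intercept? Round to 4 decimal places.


a = ybar - b*xbar, where b = sum((xi-xbar)(yi-ybar)) / sum((xi-xbar)^2)
n = 4, xbar = 45/4 = 11.25, ybar = 36/4 = 9
Sxy = sum((xi-xbar)(yi-ybar)) = -151
Sxx = sum((xi-xbar)^2) = 180.75
b = Sxy / Sxx = -604/723 ≈ -0.835408
a = 9 - (-0.835408) * 11.25 = 4434/241 ≈ 18.398340

18.3983


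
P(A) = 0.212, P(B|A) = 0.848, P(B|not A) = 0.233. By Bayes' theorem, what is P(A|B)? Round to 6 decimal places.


P(A|B) = P(B|A)*P(A) / P(B), P(B) = P(B|A)*P(A) + P(B|not A)*P(not A)
P(B|A)*P(A) = 0.848 * 0.212 = 0.179776
P(B|not A)*P(not A) = 0.233 * 0.788 = 0.183604
P(B) = 0.179776 + 0.183604 = 0.36338
P(A|B) = 0.179776 / 0.36338 ≈ 0.49473279

0.494733


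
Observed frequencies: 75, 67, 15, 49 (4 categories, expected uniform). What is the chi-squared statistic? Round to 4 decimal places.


chi2 = sum((O-E)^2/E), E = total/4
total = 206, E = 206/4 = 51.5
(75 - 51.5)^2 / 51.5 = 552.25 / 51.5 = 2209/206 ≈ 10.723301
(67 - 51.5)^2 / 51.5 = 240.25 / 51.5 = 961/206 ≈ 4.665049
(15 - 51.5)^2 / 51.5 = 1332.25 / 51.5 = 5329/206 ≈ 25.868932
(49 - 51.5)^2 / 51.5 = 6.25 / 51.5 = 25/206 ≈ 0.121359
chi2 = 4262/103 ≈ 41.378641

41.3786


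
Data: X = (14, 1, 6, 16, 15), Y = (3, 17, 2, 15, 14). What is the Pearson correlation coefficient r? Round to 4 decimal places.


r = sum((xi-xbar)(yi-ybar)) / sqrt(sum((xi-xbar)^2) * sum((yi-ybar)^2))
n = 5, xbar = 52/5 = 10.4, ybar = 51/5 = 10.2
Sxy = sum((xi-xbar)(yi-ybar)) = -9.4
Sxx = sum((xi-xbar)^2) = 173.2
Syy = sum((yi-ybar)^2) = 202.8
sqrt(Sxx*Syy) ≈ 187.416541
r = Sxy / sqrt(Sxx*Syy) = -9.4 / 187.416541 ≈ -0.050156

-0.0502


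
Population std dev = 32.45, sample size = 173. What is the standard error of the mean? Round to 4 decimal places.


SE = sigma / sqrt(n)
sqrt(173) ≈ 13.152946
SE = 32.45 / 13.152946 ≈ 2.467128

2.4671


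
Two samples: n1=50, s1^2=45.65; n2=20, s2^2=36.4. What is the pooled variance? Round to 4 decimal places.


sp^2 = ((n1-1)*s1^2 + (n2-1)*s2^2)/(n1+n2-2)
(n1-1)*s1^2 = 49 * 45.65 = 2236.85
(n2-1)*s2^2 = 19 * 36.4 = 691.6
numerator = 2236.85 + 691.6 = 2928.45
n1+n2-2 = 68
sp^2 = 2928.45 / 68 = 58569/1360 ≈ 43.065441

43.0654


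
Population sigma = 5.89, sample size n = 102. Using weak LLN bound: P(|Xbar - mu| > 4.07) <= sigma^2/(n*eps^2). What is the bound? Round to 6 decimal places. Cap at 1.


bound = min(1, sigma^2/(n*eps^2))
sigma^2 = 5.89^2 = 34.6921
n*eps^2 = 102 * 4.07^2 = 102 * 16.5649 = 1689.6198
sigma^2/(n*eps^2) = 34.6921 / 1689.6198 ≈ 0.02053249

0.020532


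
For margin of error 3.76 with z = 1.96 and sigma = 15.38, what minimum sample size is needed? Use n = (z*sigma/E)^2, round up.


z*sigma/E = 1.96 * 15.38 / 3.76 = 37681/4700 ≈ 8.017234
(z*sigma/E)^2 ≈ 64.276042
round up: n = 65

65


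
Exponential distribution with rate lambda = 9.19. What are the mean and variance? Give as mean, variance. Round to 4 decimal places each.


mean = 1/lam, var = 1/lam^2
mean = 1 / 9.19 = 100/919 ≈ 0.108814
lam^2 = 9.19^2 = 84.4561
var = 1 / 84.4561 ≈ 0.011840

0.1088, 0.0118


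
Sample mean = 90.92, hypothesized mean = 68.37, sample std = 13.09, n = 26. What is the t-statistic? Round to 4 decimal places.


t = (xbar - mu0) / (s/sqrt(n))
xbar - mu0 = 90.92 - 68.37 = 22.55
sqrt(26) ≈ 5.09901951
s/sqrt(n) = 13.09 / 5.09901951 ≈ 2.56716021
t = 22.55 / 2.56716021 ≈ 8.784025

8.7840


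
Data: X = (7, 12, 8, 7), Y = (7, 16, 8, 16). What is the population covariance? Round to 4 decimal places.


Cov = (1/n)*sum((xi-xbar)(yi-ybar))
n = 4, xbar = 34/4 = 8.5, ybar = 47/4 = 11.75
sum((xi-xbar)(yi-ybar)) = 17.5
Cov = 17.5 / 4 = 4.375

4.3750


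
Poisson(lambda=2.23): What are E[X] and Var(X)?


E[X] = Var(X) = lambda = 2.23

2.23, 2.23


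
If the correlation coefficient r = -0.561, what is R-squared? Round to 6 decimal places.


R^2 = r^2 = (-0.561)^2 = 0.314721

0.314721


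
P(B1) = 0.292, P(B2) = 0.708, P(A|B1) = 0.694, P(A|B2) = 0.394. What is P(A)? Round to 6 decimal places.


P(A) = P(A|B1)*P(B1) + P(A|B2)*P(B2)
P(A|B1)*P(B1) = 0.694 * 0.292 = 0.202648
P(A|B2)*P(B2) = 0.394 * 0.708 = 0.278952
P(A) = 0.202648 + 0.278952 = 0.4816

0.481600


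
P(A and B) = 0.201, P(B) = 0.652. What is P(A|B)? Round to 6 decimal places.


P(A|B) = P(A and B) / P(B) = 0.201 / 0.652 = 201/652 ≈ 0.30828221

0.308282


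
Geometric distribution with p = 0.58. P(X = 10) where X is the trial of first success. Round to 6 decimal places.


P = (1-p)^(k-1) * p
(1-p)^(k-1) = 0.42^9 ≈ 0.0004066714
P = 0.0004066714 * 0.58 ≈ 0.0002358694

0.000236


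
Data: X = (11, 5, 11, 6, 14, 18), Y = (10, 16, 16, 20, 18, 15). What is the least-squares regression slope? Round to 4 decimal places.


b = sum((xi-xbar)(yi-ybar)) / sum((xi-xbar)^2)
n = 6, xbar = 65/6 ≈ 10.833333, ybar = 95/6 ≈ 15.833333
Sxy = sum((xi-xbar)(yi-ybar)) = -127/6 ≈ -21.166667
Sxx = sum((xi-xbar)^2) = 713/6 ≈ 118.833333
b = Sxy / Sxx = -127/713 ≈ -0.178121

-0.1781


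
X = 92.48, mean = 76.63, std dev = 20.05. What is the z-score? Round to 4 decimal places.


z = (X - mu) / sigma
X - mu = 92.48 - 76.63 = 15.85
z = 15.85 / 20.05 = 317/401 ≈ 0.790524

0.7905


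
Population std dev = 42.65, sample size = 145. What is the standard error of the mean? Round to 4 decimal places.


SE = sigma / sqrt(n)
sqrt(145) ≈ 12.041595
SE = 42.65 / 12.041595 ≈ 3.541890

3.5419


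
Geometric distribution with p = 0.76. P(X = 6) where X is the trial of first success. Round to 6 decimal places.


P = (1-p)^(k-1) * p
(1-p)^(k-1) = 0.24^5 = 0.0007962624
P = 0.0007962624 * 0.76 ≈ 0.0006051594

0.000605


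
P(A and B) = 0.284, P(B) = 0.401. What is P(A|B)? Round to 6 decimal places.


P(A|B) = P(A and B) / P(B) = 0.284 / 0.401 = 284/401 ≈ 0.70822943

0.708229


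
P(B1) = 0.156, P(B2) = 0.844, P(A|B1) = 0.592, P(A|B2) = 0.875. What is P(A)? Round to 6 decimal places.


P(A) = P(A|B1)*P(B1) + P(A|B2)*P(B2)
P(A|B1)*P(B1) = 0.592 * 0.156 = 0.092352
P(A|B2)*P(B2) = 0.875 * 0.844 = 0.7385
P(A) = 0.092352 + 0.7385 = 0.830852

0.830852


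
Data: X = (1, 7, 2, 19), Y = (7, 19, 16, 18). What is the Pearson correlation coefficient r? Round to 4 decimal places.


r = sum((xi-xbar)(yi-ybar)) / sqrt(sum((xi-xbar)^2) * sum((yi-ybar)^2))
n = 4, xbar = 29/4 = 7.25, ybar = 60/4 = 15
Sxy = sum((xi-xbar)(yi-ybar)) = 79
Sxx = sum((xi-xbar)^2) = 204.75
Syy = sum((yi-ybar)^2) = 90
sqrt(Sxx*Syy) ≈ 135.747928
r = Sxy / sqrt(Sxx*Syy) = 79 / 135.747928 ≈ 0.581961

0.5820


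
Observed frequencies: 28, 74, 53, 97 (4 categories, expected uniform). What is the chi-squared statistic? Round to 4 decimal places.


chi2 = sum((O-E)^2/E), E = total/4
total = 252, E = 252/4 = 63
(28 - 63)^2 / 63 = 1225 / 63 = 175/9 ≈ 19.444444
(74 - 63)^2 / 63 = 121 / 63 = 121/63 ≈ 1.920635
(53 - 63)^2 / 63 = 100 / 63 = 100/63 ≈ 1.587302
(97 - 63)^2 / 63 = 1156 / 63 = 1156/63 ≈ 18.349206
chi2 = 2602/63 ≈ 41.301587

41.3016


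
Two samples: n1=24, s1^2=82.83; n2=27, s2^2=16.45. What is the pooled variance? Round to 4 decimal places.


sp^2 = ((n1-1)*s1^2 + (n2-1)*s2^2)/(n1+n2-2)
(n1-1)*s1^2 = 23 * 82.83 = 1905.09
(n2-1)*s2^2 = 26 * 16.45 = 427.7
numerator = 1905.09 + 427.7 = 2332.79
n1+n2-2 = 49
sp^2 = 2332.79 / 49 = 233279/4900 ≈ 47.607959

47.6080


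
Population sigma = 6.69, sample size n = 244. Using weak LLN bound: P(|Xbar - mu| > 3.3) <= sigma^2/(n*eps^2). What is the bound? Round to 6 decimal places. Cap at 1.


bound = min(1, sigma^2/(n*eps^2))
sigma^2 = 6.69^2 = 44.7561
n*eps^2 = 244 * 3.3^2 = 244 * 10.89 = 2657.16
sigma^2/(n*eps^2) = 44.7561 / 2657.16 ≈ 0.01684358

0.016844


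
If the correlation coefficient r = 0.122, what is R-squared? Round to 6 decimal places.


R^2 = r^2 = (0.122)^2 = 0.014884

0.014884


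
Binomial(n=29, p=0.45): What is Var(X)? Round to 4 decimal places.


Var = n*p*(1-p) = 29 * 0.45 * 0.55 = 7.1775

7.1775


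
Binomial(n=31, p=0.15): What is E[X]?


E[X] = n*p = 31 * 0.15 = 4.65

4.65


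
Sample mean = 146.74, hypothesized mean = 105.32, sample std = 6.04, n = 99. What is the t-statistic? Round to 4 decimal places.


t = (xbar - mu0) / (s/sqrt(n))
xbar - mu0 = 146.74 - 105.32 = 41.42
sqrt(99) ≈ 9.94987437
s/sqrt(n) = 6.04 / 9.94987437 ≈ 0.60704284
t = 41.42 / 0.60704284 ≈ 68.232417

68.2324


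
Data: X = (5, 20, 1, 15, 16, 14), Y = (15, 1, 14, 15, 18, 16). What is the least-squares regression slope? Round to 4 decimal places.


b = sum((xi-xbar)(yi-ybar)) / sum((xi-xbar)^2)
n = 6, xbar = 71/6 ≈ 11.833333, ybar = 79/6 ≈ 13.166667
Sxy = sum((xi-xbar)(yi-ybar)) = -533/6 ≈ -88.833333
Sxx = sum((xi-xbar)^2) = 1577/6 ≈ 262.833333
b = Sxy / Sxx = -533/1577 ≈ -0.337984

-0.3380


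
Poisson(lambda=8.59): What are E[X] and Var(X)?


E[X] = Var(X) = lambda = 8.59

8.59, 8.59


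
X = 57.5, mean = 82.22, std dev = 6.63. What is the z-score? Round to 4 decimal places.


z = (X - mu) / sigma
X - mu = 57.5 - 82.22 = -24.72
z = -24.72 / 6.63 = -824/221 ≈ -3.728507

-3.7285


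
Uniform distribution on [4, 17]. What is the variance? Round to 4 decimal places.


Var = (b-a)^2 / 12
(b-a)^2 = (17 - 4)^2 = 169
Var = 169/12 ≈ 14.083333

14.0833


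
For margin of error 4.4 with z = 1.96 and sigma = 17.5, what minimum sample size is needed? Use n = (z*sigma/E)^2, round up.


z*sigma/E = 1.96 * 17.5 / 4.4 = 343/44 ≈ 7.795455
(z*sigma/E)^2 = 117649/1936 ≈ 60.769112
round up: n = 61

61


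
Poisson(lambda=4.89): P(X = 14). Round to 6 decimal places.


P = e^(-lam) * lam^k / k!
e^(-4.89) ≈ 0.007521422
lam^k = 4.89^14 ≈ 4470169877.724323
k! = 14! = 87178291200
P = 0.007521422 * 4470169877.724323 / 87178291200 ≈ 0.000386

0.000386


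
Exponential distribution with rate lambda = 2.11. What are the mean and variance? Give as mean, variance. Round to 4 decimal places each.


mean = 1/lam, var = 1/lam^2
mean = 1 / 2.11 = 100/211 ≈ 0.473934
lam^2 = 2.11^2 = 4.4521
var = 1 / 4.4521 ≈ 0.224613

0.4739, 0.2246


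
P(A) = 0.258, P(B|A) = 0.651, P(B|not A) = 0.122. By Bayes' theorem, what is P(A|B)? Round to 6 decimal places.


P(A|B) = P(B|A)*P(A) / P(B), P(B) = P(B|A)*P(A) + P(B|not A)*P(not A)
P(B|A)*P(A) = 0.651 * 0.258 = 0.167958
P(B|not A)*P(not A) = 0.122 * 0.742 = 0.090524
P(B) = 0.167958 + 0.090524 = 0.258482
P(A|B) = 0.167958 / 0.258482 ≈ 0.64978606

0.649786


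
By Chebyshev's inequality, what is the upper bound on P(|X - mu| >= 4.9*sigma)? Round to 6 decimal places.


P <= 1/k^2
k^2 = 4.9^2 = 24.01
1/k^2 = 1 / 24.01 = 100/2401 ≈ 0.04164931

0.041649


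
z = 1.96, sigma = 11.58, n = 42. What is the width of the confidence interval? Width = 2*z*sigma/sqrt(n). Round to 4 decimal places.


width = 2*z*sigma/sqrt(n)
2*z*sigma = 2 * 1.96 * 11.58 = 45.3936
sqrt(42) ≈ 6.480741
width = 45.3936 / 6.480741 ≈ 7.004385

7.0044


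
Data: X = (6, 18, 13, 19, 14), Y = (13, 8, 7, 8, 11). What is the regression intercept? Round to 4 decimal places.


a = ybar - b*xbar, where b = sum((xi-xbar)(yi-ybar)) / sum((xi-xbar)^2)
n = 5, xbar = 70/5 = 14, ybar = 47/5 = 9.4
Sxy = sum((xi-xbar)(yi-ybar)) = -39
Sxx = sum((xi-xbar)^2) = 106
b = Sxy / Sxx = -39/106 ≈ -0.367925
a = 9.4 - (-0.367925) * 14 = 3856/265 ≈ 14.550943

14.5509


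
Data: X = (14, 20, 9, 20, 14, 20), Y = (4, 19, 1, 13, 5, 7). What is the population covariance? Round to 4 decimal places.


Cov = (1/n)*sum((xi-xbar)(yi-ybar))
n = 6, xbar = 97/6 ≈ 16.166667, ybar = 49/6 ≈ 8.166667
sum((xi-xbar)(yi-ybar)) = 737/6 ≈ 122.833333
Cov = 122.833333 / 6 = 737/36 ≈ 20.472222

20.4722


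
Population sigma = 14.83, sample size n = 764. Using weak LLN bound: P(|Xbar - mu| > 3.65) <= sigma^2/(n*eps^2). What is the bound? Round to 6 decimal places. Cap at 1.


bound = min(1, sigma^2/(n*eps^2))
sigma^2 = 14.83^2 = 219.9289
n*eps^2 = 764 * 3.65^2 = 764 * 13.3225 = 10178.39
sigma^2/(n*eps^2) = 219.9289 / 10178.39 ≈ 0.02160743

0.021607


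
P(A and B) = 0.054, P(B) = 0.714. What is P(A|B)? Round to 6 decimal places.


P(A|B) = P(A and B) / P(B) = 0.054 / 0.714 = 9/119 ≈ 0.07563025

0.075630


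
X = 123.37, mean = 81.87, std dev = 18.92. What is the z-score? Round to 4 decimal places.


z = (X - mu) / sigma
X - mu = 123.37 - 81.87 = 41.5
z = 41.5 / 18.92 = 2075/946 ≈ 2.193446

2.1934


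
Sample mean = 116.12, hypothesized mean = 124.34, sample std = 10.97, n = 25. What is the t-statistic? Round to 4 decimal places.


t = (xbar - mu0) / (s/sqrt(n))
xbar - mu0 = 116.12 - 124.34 = -8.22
sqrt(25) = 5
s/sqrt(n) = 10.97 / 5 = 2.194
t = -8.22 / 2.194 = -4110/1097 ≈ -3.746582

-3.7466


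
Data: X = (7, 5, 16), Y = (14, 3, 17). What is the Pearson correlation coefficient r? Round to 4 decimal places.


r = sum((xi-xbar)(yi-ybar)) / sqrt(sum((xi-xbar)^2) * sum((yi-ybar)^2))
n = 3, xbar = 28/3 ≈ 9.333333, ybar = 34/3 ≈ 11.333333
Sxy = sum((xi-xbar)(yi-ybar)) = 203/3 ≈ 67.666667
Sxx = sum((xi-xbar)^2) = 206/3 ≈ 68.666667
Syy = sum((yi-ybar)^2) = 326/3 ≈ 108.666667
sqrt(Sxx*Syy) ≈ 86.381582
r = Sxy / sqrt(Sxx*Syy) = 67.666667 / 86.381582 ≈ 0.783346

0.7833


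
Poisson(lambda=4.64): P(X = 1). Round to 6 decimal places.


P = e^(-lam) * lam^k / k!
e^(-4.64) ≈ 0.009657698
lam^k = 4.64^1 = 4.64
k! = 1! = 1
P = 0.009657698 * 4.64 / 1 ≈ 0.044812

0.044812


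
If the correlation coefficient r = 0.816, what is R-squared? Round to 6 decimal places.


R^2 = r^2 = (0.816)^2 = 0.665856

0.665856


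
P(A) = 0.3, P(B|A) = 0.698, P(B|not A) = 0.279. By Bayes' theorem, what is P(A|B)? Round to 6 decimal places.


P(A|B) = P(B|A)*P(A) / P(B), P(B) = P(B|A)*P(A) + P(B|not A)*P(not A)
P(B|A)*P(A) = 0.698 * 0.3 = 0.2094
P(B|not A)*P(not A) = 0.279 * 0.7 = 0.1953
P(B) = 0.2094 + 0.1953 = 0.4047
P(A|B) = 0.2094 / 0.4047 = 698/1349 ≈ 0.51742031

0.517420


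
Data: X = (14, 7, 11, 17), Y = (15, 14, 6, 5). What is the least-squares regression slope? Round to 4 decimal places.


b = sum((xi-xbar)(yi-ybar)) / sum((xi-xbar)^2)
n = 4, xbar = 49/4 = 12.25, ybar = 40/4 = 10
Sxy = sum((xi-xbar)(yi-ybar)) = -31
Sxx = sum((xi-xbar)^2) = 54.75
b = Sxy / Sxx = -124/219 ≈ -0.566210

-0.5662


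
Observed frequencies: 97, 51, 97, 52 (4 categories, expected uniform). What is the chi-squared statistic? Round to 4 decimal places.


chi2 = sum((O-E)^2/E), E = total/4
total = 297, E = 297/4 = 74.25
(97 - 74.25)^2 / 74.25 = 517.5625 / 74.25 = 8281/1188 ≈ 6.970539
(51 - 74.25)^2 / 74.25 = 540.5625 / 74.25 = 961/132 ≈ 7.280303
(97 - 74.25)^2 / 74.25 = 517.5625 / 74.25 = 8281/1188 ≈ 6.970539
(52 - 74.25)^2 / 74.25 = 495.0625 / 74.25 = 7921/1188 ≈ 6.667508
chi2 = 251/9 ≈ 27.888889

27.8889


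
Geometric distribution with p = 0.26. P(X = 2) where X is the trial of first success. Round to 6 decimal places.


P = (1-p)^(k-1) * p
(1-p)^(k-1) = 0.74^1 = 0.74
P = 0.74 * 0.26 = 0.1924

0.192400


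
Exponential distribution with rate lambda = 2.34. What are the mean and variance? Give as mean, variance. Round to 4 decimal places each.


mean = 1/lam, var = 1/lam^2
mean = 1 / 2.34 = 50/117 ≈ 0.427350
lam^2 = 2.34^2 = 5.4756
var = 1 / 5.4756 ≈ 0.182628

0.4274, 0.1826


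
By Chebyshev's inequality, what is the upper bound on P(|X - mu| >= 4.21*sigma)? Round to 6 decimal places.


P <= 1/k^2
k^2 = 4.21^2 = 17.7241
1/k^2 = 1 / 17.7241 ≈ 0.05642035

0.056420


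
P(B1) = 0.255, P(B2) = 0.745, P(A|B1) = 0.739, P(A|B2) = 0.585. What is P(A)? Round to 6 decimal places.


P(A) = P(A|B1)*P(B1) + P(A|B2)*P(B2)
P(A|B1)*P(B1) = 0.739 * 0.255 = 0.188445
P(A|B2)*P(B2) = 0.585 * 0.745 = 0.435825
P(A) = 0.188445 + 0.435825 = 0.62427

0.624270
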